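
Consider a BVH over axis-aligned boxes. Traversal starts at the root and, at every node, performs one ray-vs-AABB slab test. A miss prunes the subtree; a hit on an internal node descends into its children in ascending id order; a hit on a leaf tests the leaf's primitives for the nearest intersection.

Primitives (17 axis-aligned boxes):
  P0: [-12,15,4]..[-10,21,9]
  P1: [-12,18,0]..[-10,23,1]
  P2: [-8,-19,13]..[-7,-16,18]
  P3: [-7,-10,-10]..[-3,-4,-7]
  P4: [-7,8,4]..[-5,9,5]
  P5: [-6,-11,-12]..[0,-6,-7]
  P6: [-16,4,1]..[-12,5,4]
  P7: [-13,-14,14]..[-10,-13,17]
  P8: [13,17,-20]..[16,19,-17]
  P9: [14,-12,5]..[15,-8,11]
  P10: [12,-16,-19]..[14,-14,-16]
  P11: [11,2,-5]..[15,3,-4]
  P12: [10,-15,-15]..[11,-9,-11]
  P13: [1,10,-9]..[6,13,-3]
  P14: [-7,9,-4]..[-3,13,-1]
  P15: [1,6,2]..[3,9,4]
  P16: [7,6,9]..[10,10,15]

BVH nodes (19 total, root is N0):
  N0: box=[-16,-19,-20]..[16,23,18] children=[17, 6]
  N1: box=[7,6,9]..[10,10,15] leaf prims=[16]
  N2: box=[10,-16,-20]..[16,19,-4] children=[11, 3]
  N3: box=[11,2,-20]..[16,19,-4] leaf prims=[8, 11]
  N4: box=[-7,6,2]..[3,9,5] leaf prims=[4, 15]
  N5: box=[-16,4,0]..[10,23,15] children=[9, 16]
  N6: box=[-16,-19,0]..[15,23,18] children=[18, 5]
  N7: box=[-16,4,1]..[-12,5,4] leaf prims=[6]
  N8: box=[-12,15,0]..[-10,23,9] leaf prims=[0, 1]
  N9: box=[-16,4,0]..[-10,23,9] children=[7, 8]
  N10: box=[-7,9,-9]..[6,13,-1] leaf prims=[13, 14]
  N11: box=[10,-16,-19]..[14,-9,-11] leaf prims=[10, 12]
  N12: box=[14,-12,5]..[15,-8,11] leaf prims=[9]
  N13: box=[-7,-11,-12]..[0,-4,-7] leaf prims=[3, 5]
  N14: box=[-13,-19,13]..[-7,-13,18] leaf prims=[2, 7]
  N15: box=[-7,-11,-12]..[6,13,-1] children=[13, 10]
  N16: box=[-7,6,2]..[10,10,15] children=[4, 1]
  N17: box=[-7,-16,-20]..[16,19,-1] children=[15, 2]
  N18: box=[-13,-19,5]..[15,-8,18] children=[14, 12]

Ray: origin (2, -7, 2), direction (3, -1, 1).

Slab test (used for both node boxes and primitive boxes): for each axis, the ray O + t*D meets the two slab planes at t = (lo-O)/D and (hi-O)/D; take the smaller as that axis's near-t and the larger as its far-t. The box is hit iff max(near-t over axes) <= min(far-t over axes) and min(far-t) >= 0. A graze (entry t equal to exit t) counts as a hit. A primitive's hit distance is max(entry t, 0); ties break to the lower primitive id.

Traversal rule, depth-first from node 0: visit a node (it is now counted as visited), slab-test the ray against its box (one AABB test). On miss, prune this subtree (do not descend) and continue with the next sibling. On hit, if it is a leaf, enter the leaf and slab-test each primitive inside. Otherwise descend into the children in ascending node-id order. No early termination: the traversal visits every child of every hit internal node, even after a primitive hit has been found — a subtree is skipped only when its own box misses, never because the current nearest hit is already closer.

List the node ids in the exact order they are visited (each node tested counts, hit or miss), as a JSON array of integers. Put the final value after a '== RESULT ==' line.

Walk:
N0 x:[-6,14/3] y:[-30,12] z:[-22,16] -> hit [-6,14/3], descend [6, 17]
  N6 x:[-6,13/3] y:[-30,12] z:[-2,16] -> hit [-2,13/3], descend [5, 18]
    N5 x:[-6,8/3] y:[-30,-11] z:[-2,13] -> miss, prune
    N18 x:[-5,13/3] y:[1,12] z:[3,16] -> hit [3,13/3], descend [12, 14]
      N12 x:[4,13/3] y:[1,5] z:[3,9] -> hit [4,13/3] leaf, test {P9@t=4}
      N14 x:[-5,-3] y:[6,12] z:[11,16] -> miss, prune
  N17 x:[-3,14/3] y:[-26,9] z:[-22,-3] -> miss, prune

Summary -> nodes [0, 6, 5, 18, 12, 14, 17]; box-tests=7; leaf-entries=1; first=P9

== RESULT ==
[0, 6, 5, 18, 12, 14, 17]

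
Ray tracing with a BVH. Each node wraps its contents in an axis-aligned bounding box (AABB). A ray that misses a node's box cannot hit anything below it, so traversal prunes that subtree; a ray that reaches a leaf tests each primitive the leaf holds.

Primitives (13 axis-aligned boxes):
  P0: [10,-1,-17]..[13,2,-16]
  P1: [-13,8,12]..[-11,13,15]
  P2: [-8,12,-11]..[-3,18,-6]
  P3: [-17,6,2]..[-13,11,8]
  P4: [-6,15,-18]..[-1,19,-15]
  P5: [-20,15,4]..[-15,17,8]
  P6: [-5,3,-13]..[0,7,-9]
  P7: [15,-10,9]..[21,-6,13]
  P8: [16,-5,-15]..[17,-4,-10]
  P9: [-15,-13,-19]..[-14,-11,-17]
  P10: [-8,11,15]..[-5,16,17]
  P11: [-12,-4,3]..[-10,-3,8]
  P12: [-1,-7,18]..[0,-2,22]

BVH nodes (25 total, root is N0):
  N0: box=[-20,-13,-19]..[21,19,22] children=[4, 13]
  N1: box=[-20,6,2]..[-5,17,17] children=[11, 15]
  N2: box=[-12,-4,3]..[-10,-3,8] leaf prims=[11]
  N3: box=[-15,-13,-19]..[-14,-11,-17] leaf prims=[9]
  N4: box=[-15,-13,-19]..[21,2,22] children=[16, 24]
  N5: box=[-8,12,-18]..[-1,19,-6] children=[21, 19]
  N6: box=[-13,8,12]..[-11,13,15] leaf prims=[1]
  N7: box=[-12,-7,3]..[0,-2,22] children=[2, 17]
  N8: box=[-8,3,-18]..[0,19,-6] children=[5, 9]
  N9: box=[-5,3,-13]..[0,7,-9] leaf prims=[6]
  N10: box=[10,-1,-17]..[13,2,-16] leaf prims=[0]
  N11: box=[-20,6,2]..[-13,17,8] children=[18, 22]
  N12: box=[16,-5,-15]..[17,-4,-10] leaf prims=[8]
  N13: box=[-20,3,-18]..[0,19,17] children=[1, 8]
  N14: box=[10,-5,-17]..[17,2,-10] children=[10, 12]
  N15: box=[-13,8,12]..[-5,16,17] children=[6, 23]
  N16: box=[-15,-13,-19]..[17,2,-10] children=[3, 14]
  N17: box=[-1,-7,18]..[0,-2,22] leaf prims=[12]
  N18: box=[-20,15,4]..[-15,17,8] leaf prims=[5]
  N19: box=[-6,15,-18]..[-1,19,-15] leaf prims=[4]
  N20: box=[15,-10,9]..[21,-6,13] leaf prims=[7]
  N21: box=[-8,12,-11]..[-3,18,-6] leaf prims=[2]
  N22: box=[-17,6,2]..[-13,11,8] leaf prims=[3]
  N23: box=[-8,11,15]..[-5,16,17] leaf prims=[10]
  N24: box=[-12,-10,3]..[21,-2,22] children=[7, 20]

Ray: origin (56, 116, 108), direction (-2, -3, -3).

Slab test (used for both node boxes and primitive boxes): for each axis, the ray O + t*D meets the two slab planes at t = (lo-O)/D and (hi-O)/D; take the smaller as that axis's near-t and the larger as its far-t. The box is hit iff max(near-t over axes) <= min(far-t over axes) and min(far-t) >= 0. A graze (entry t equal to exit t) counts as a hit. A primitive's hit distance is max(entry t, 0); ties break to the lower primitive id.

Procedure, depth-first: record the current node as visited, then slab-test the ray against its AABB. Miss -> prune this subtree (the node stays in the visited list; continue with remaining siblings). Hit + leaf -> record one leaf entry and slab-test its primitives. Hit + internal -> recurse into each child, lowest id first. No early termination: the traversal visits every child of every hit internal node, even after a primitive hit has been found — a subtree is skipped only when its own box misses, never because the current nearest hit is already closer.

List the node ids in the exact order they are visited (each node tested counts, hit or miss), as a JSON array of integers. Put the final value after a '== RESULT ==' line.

Walk:
N0 x:[35/2,38] y:[97/3,43] z:[86/3,127/3] -> hit [97/3,38], descend [4, 13]
  N4 x:[35/2,71/2] y:[38,43] z:[86/3,127/3] -> miss, prune
  N13 x:[28,38] y:[97/3,113/3] z:[91/3,42] -> hit [97/3,113/3], descend [1, 8]
    N1 x:[61/2,38] y:[33,110/3] z:[91/3,106/3] -> hit [33,106/3], descend [11, 15]
      N11 x:[69/2,38] y:[33,110/3] z:[100/3,106/3] -> hit [69/2,106/3], descend [18, 22]
        N18 x:[71/2,38] y:[33,101/3] z:[100/3,104/3] -> miss, prune
        N22 x:[69/2,73/2] y:[35,110/3] z:[100/3,106/3] -> hit [35,106/3] leaf, test {P3@t=35}
      N15 x:[61/2,69/2] y:[100/3,36] z:[91/3,32] -> miss, prune
    N8 x:[28,32] y:[97/3,113/3] z:[38,42] -> miss, prune

Summary -> nodes [0, 4, 13, 1, 11, 18, 22, 15, 8]; box-tests=9; leaf-entries=1; first=P3

== RESULT ==
[0, 4, 13, 1, 11, 18, 22, 15, 8]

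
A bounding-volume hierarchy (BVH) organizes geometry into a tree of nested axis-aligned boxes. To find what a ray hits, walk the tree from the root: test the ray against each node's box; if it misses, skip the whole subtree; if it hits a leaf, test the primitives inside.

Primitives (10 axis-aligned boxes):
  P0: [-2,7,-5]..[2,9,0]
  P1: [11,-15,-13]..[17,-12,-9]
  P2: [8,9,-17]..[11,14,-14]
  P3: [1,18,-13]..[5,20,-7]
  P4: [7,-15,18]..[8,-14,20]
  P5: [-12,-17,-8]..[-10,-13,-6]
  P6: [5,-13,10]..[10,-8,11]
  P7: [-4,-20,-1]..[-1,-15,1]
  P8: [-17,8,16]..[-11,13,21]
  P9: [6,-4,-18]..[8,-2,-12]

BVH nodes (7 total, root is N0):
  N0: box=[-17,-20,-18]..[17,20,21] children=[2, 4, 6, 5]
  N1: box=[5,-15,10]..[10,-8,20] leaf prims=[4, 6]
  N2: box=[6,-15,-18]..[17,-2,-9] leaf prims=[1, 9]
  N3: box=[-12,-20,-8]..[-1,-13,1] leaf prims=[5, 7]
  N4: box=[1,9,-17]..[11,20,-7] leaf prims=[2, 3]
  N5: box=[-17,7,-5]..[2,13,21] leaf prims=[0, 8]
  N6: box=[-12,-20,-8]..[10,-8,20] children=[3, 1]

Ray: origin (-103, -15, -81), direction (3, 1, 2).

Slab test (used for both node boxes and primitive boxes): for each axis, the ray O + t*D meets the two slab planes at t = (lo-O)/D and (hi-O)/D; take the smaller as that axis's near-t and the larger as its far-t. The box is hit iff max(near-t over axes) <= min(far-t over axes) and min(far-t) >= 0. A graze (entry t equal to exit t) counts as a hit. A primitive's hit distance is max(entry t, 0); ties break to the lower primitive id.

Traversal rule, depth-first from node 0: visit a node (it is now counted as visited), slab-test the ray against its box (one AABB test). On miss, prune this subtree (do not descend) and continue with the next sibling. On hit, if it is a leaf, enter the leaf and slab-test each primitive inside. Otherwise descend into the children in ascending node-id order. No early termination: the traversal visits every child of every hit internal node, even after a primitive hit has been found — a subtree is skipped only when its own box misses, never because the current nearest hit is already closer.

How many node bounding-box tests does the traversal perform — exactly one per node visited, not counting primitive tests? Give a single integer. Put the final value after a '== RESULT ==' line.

Trace the traversal:
N0 x:[86/3,40] y:[-5,35] z:[63/2,51] -> hit [63/2,35], descend [2, 4, 5, 6]
  N2 x:[109/3,40] y:[0,13] z:[63/2,36] -> miss, prune
  N4 x:[104/3,38] y:[24,35] z:[32,37] -> hit [104/3,35] leaf, test {P2(miss), P3@t=104/3}
  N5 x:[86/3,35] y:[22,28] z:[38,51] -> miss, prune
  N6 x:[91/3,113/3] y:[-5,7] z:[73/2,101/2] -> miss, prune

5 AABB tests over nodes [0, 2, 4, 5, 6]; 1 leaf entered; closest P3.

== RESULT ==
5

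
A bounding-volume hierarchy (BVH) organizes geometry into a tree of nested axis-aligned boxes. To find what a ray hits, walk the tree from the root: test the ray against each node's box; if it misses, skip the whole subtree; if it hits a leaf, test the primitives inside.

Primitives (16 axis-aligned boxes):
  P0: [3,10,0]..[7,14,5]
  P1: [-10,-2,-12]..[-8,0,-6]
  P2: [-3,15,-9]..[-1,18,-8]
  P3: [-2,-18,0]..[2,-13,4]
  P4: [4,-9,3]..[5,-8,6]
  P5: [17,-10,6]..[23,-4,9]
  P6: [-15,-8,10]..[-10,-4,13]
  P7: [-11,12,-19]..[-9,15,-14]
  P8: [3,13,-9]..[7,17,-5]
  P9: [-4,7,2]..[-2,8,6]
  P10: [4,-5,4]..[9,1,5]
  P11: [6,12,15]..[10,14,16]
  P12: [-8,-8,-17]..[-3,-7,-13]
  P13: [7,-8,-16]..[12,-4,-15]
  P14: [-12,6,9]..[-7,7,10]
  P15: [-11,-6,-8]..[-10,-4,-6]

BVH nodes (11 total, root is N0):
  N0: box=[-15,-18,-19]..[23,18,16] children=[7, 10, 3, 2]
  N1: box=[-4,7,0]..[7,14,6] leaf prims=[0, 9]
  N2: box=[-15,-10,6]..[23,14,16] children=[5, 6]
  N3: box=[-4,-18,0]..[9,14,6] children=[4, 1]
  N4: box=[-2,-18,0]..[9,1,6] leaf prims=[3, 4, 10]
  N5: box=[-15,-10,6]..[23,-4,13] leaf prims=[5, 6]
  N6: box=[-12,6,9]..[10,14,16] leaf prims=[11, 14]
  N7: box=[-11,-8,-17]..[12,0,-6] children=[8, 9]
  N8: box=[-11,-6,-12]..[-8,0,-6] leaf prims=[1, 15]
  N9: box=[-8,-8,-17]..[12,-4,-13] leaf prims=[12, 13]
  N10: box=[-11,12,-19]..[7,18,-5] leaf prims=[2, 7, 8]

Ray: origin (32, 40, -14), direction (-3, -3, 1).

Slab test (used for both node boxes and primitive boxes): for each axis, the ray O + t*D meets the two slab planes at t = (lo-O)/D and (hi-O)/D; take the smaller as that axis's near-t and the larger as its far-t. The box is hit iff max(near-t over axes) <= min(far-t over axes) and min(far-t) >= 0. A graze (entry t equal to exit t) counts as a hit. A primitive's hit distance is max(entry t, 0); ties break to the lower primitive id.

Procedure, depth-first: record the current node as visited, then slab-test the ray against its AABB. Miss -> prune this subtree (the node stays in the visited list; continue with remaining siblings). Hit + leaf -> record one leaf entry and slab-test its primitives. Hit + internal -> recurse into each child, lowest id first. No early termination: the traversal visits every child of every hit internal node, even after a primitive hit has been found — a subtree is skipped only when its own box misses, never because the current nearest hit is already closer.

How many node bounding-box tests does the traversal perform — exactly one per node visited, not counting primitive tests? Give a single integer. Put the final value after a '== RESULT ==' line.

Trace the traversal:
N0 x:[3,47/3] y:[22/3,58/3] z:[-5,30] -> hit [22/3,47/3], descend [2, 3, 7, 10]
  N2 x:[3,47/3] y:[26/3,50/3] z:[20,30] -> miss, prune
  N3 x:[23/3,12] y:[26/3,58/3] z:[14,20] -> miss, prune
  N7 x:[20/3,43/3] y:[40/3,16] z:[-3,8] -> miss, prune
  N10 x:[25/3,43/3] y:[22/3,28/3] z:[-5,9] -> hit [25/3,9] leaf, test {P2(miss), P7(miss), P8@t=25/3}

order=[0, 2, 3, 7, 10]  |boxes|=5  |leaves|=1  hit=P8

== RESULT ==
5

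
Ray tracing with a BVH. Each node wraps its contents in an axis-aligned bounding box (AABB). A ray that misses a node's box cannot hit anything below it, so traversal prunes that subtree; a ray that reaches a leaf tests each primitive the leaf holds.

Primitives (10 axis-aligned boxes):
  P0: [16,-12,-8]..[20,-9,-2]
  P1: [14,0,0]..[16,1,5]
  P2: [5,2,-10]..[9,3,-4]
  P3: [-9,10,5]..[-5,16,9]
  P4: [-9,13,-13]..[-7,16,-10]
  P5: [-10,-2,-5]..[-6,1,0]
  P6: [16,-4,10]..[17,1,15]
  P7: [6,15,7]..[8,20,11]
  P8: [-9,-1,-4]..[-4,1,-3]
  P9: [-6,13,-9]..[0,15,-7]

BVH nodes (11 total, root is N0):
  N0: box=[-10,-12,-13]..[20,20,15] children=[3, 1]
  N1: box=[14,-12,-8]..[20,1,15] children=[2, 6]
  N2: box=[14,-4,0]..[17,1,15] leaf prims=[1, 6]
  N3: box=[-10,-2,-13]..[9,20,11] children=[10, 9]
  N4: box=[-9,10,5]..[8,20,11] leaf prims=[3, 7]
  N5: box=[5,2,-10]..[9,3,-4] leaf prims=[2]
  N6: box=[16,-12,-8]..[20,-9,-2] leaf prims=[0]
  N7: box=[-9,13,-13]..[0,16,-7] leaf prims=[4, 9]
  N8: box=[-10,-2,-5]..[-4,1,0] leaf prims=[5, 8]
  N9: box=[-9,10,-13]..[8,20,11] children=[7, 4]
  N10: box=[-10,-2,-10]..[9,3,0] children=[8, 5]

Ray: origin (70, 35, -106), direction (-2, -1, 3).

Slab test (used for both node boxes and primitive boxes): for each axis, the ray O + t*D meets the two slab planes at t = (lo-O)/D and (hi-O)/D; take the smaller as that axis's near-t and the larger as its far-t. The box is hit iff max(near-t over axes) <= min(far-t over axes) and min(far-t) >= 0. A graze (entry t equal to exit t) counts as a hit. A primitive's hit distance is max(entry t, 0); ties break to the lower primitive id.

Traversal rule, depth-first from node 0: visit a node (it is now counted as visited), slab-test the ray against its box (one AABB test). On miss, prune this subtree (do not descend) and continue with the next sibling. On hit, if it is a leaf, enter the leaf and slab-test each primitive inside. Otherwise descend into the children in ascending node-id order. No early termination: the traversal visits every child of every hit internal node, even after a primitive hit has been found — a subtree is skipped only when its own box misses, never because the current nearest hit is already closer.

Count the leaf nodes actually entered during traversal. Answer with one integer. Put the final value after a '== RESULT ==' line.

Traverse from the root:
N0 x:[25,40] y:[15,47] z:[31,121/3] -> hit [31,40], descend [1, 3]
  N1 x:[25,28] y:[34,47] z:[98/3,121/3] -> miss, prune
  N3 x:[61/2,40] y:[15,37] z:[31,39] -> hit [31,37], descend [9, 10]
    N9 x:[31,79/2] y:[15,25] z:[31,39] -> miss, prune
    N10 x:[61/2,40] y:[32,37] z:[32,106/3] -> hit [32,106/3], descend [5, 8]
      N5 x:[61/2,65/2] y:[32,33] z:[32,34] -> hit [32,65/2] leaf, test {P2@t=32}
      N8 x:[37,40] y:[34,37] z:[101/3,106/3] -> miss, prune

7 AABB tests over nodes [0, 1, 3, 9, 10, 5, 8]; 1 leaf entered; closest P2.

== RESULT ==
1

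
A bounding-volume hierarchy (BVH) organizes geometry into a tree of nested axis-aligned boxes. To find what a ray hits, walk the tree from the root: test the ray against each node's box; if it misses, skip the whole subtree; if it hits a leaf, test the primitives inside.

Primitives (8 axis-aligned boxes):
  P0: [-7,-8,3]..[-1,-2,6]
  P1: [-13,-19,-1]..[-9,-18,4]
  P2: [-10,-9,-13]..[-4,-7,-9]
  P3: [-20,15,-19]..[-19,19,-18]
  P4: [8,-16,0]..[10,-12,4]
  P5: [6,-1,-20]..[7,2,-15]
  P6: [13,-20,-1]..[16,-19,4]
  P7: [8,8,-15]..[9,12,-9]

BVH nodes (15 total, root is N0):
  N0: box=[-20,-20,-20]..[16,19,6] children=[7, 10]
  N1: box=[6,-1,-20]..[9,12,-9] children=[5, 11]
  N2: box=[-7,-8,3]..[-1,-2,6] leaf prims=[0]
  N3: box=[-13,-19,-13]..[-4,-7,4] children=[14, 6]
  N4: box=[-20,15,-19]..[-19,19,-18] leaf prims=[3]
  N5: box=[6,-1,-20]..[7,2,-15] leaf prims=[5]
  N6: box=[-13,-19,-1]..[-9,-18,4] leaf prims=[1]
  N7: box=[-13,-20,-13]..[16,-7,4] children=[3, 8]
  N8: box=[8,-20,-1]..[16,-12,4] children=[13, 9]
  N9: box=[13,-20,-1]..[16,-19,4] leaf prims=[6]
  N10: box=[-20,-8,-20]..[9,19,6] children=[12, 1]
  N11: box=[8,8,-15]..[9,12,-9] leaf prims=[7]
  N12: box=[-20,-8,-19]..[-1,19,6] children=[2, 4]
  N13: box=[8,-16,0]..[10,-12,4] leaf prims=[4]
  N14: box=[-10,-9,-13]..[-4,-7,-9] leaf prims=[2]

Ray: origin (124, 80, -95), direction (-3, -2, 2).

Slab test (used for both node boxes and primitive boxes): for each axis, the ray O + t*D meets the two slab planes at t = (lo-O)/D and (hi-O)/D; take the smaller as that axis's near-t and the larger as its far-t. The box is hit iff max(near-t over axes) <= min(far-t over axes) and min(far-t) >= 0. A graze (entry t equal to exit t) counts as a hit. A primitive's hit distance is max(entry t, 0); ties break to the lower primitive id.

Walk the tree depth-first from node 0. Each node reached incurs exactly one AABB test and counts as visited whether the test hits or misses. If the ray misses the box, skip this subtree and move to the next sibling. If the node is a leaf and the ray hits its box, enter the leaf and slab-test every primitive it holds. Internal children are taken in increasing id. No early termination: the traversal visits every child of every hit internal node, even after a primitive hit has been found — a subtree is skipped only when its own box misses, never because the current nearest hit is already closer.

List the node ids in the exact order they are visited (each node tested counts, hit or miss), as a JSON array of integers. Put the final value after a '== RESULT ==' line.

Trace the traversal:
N0 x:[36,48] y:[61/2,50] z:[75/2,101/2] -> hit [75/2,48], descend [7, 10]
  N7 x:[36,137/3] y:[87/2,50] z:[41,99/2] -> hit [87/2,137/3], descend [3, 8]
    N3 x:[128/3,137/3] y:[87/2,99/2] z:[41,99/2] -> hit [87/2,137/3], descend [6, 14]
      N6 x:[133/3,137/3] y:[49,99/2] z:[47,99/2] -> miss, prune
      N14 x:[128/3,134/3] y:[87/2,89/2] z:[41,43] -> miss, prune
    N8 x:[36,116/3] y:[46,50] z:[47,99/2] -> miss, prune
  N10 x:[115/3,48] y:[61/2,44] z:[75/2,101/2] -> hit [115/3,44], descend [1, 12]
    N1 x:[115/3,118/3] y:[34,81/2] z:[75/2,43] -> hit [115/3,118/3], descend [5, 11]
      N5 x:[39,118/3] y:[39,81/2] z:[75/2,40] -> hit [39,118/3] leaf, test {P5@t=39}
      N11 x:[115/3,116/3] y:[34,36] z:[40,43] -> miss, prune
    N12 x:[125/3,48] y:[61/2,44] z:[38,101/2] -> hit [125/3,44], descend [2, 4]
      N2 x:[125/3,131/3] y:[41,44] z:[49,101/2] -> miss, prune
      N4 x:[143/3,48] y:[61/2,65/2] z:[38,77/2] -> miss, prune

Visited [0, 7, 3, 6, 14, 8, 10, 1, 5, 11, 12, 2, 4]. Tests: 13 box, 1 leaf. Nearest: P5.

== RESULT ==
[0, 7, 3, 6, 14, 8, 10, 1, 5, 11, 12, 2, 4]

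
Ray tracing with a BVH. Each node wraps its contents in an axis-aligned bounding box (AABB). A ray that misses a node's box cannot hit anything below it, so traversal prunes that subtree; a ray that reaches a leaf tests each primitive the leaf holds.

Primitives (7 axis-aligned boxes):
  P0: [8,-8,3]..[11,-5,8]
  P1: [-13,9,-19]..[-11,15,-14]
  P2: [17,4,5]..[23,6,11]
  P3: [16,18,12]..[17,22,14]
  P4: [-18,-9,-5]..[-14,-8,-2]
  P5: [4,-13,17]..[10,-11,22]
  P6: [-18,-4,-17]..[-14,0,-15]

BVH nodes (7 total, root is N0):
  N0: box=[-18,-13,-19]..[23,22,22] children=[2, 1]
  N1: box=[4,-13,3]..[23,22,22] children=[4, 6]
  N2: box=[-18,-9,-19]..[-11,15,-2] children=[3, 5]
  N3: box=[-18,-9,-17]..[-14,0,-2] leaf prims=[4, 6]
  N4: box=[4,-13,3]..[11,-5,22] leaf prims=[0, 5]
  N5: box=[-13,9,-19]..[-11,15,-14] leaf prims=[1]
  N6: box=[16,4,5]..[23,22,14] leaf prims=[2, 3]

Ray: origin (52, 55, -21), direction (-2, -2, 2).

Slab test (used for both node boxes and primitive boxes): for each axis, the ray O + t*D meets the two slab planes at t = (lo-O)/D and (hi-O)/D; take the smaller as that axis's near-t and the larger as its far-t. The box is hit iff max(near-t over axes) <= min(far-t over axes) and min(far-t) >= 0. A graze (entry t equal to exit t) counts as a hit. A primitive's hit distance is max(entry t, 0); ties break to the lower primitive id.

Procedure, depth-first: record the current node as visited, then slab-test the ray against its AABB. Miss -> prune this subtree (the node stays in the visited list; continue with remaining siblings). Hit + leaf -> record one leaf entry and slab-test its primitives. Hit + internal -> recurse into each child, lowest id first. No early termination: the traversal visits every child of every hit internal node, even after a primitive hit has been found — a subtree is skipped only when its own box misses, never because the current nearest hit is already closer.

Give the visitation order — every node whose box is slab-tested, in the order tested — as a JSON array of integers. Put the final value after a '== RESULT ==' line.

Trace the traversal:
N0 x:[29/2,35] y:[33/2,34] z:[1,43/2] -> hit [33/2,43/2], descend [1, 2]
  N1 x:[29/2,24] y:[33/2,34] z:[12,43/2] -> hit [33/2,43/2], descend [4, 6]
    N4 x:[41/2,24] y:[30,34] z:[12,43/2] -> miss, prune
    N6 x:[29/2,18] y:[33/2,51/2] z:[13,35/2] -> hit [33/2,35/2] leaf, test {P2(miss), P3@t=35/2}
  N2 x:[63/2,35] y:[20,32] z:[1,19/2] -> miss, prune

Summary -> nodes [0, 1, 4, 6, 2]; box-tests=5; leaf-entries=1; first=P3

== RESULT ==
[0, 1, 4, 6, 2]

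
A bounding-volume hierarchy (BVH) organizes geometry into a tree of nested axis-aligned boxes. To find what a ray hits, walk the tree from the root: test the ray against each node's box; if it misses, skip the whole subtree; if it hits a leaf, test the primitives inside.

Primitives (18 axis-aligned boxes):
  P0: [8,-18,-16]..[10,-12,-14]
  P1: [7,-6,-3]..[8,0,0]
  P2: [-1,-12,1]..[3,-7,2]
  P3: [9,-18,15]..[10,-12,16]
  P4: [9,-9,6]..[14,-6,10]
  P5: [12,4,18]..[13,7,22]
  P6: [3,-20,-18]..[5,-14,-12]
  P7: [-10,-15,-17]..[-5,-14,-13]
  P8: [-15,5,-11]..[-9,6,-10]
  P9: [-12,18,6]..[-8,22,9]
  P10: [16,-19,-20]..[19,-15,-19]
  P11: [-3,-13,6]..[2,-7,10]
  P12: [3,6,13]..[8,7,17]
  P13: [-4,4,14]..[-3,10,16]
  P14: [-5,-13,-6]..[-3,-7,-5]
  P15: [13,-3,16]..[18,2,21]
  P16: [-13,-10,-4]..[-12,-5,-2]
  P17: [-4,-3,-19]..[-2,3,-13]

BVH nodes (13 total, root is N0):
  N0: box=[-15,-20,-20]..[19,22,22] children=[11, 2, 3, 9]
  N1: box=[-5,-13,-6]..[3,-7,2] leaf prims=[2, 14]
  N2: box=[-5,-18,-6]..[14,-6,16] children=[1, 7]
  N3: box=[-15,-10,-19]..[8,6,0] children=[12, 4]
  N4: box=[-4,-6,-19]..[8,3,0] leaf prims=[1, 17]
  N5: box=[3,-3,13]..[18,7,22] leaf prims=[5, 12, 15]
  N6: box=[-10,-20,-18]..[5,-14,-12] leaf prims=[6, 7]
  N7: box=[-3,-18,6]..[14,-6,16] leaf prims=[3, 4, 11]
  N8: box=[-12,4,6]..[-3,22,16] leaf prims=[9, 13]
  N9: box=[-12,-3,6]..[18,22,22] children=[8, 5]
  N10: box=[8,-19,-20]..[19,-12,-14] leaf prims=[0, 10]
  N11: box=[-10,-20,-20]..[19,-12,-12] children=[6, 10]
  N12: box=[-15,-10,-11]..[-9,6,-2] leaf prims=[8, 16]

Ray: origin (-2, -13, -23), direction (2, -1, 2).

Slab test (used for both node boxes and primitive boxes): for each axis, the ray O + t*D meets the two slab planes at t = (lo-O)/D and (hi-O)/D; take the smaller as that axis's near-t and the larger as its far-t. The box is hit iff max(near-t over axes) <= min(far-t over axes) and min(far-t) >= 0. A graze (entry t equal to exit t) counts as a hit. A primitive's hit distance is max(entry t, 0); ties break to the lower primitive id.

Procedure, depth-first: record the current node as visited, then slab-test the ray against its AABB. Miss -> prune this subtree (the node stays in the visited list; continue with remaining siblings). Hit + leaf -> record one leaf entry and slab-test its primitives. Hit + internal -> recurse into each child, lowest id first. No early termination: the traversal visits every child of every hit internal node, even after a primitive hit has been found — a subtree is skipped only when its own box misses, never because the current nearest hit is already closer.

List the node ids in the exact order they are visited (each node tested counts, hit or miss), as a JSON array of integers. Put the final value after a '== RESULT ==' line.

Trace the traversal:
N0 x:[-13/2,21/2] y:[-35,7] z:[3/2,45/2] -> hit [3/2,7], descend [2, 3, 9, 11]
  N2 x:[-3/2,8] y:[-7,5] z:[17/2,39/2] -> miss, prune
  N3 x:[-13/2,5] y:[-19,-3] z:[2,23/2] -> miss, prune
  N9 x:[-5,10] y:[-35,-10] z:[29/2,45/2] -> miss, prune
  N11 x:[-4,21/2] y:[-1,7] z:[3/2,11/2] -> hit [3/2,11/2], descend [6, 10]
    N6 x:[-4,7/2] y:[1,7] z:[5/2,11/2] -> hit [5/2,7/2] leaf, test {P6@t=5/2, P7(miss)}
    N10 x:[5,21/2] y:[-1,6] z:[3/2,9/2] -> miss, prune

order=[0, 2, 3, 9, 11, 6, 10]  |boxes|=7  |leaves|=1  hit=P6

== RESULT ==
[0, 2, 3, 9, 11, 6, 10]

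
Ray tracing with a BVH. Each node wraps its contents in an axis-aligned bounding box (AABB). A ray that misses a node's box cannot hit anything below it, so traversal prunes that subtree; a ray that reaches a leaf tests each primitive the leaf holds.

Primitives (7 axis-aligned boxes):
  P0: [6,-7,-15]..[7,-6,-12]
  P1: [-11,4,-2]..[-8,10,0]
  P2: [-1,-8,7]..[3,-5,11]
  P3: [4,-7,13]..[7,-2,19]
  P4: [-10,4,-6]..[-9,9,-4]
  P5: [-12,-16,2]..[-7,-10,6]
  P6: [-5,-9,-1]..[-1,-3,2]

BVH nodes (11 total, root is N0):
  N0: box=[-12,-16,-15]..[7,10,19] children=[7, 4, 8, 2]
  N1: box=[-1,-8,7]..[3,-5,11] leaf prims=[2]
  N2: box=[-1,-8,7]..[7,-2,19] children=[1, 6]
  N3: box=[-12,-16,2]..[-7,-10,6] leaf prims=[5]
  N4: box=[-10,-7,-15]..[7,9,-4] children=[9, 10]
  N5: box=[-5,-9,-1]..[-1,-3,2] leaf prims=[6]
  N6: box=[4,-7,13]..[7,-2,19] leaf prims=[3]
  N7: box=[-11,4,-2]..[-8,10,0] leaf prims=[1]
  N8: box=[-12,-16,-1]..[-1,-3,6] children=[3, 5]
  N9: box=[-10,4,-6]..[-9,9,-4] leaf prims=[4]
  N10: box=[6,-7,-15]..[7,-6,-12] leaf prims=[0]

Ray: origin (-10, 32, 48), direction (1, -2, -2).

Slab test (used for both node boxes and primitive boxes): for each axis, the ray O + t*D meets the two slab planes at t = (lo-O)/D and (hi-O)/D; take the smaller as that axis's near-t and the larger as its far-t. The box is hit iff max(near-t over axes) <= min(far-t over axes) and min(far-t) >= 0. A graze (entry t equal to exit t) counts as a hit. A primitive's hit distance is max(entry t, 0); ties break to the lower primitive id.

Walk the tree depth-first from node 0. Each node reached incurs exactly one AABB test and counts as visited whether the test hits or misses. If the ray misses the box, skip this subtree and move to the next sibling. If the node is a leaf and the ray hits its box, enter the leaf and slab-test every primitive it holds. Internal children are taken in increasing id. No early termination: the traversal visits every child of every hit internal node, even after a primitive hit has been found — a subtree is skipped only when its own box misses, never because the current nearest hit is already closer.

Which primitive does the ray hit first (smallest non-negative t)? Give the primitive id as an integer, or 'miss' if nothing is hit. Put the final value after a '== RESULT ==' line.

Traverse from the root:
N0 x:[-2,17] y:[11,24] z:[29/2,63/2] -> hit [29/2,17], descend [2, 4, 7, 8]
  N2 x:[9,17] y:[17,20] z:[29/2,41/2] -> hit [17,17], descend [1, 6]
    N1 x:[9,13] y:[37/2,20] z:[37/2,41/2] -> miss, prune
    N6 x:[14,17] y:[17,39/2] z:[29/2,35/2] -> hit [17,17] leaf, test {P3@t=17}
  N4 x:[0,17] y:[23/2,39/2] z:[26,63/2] -> miss, prune
  N7 x:[-1,2] y:[11,14] z:[24,25] -> miss, prune
  N8 x:[-2,9] y:[35/2,24] z:[21,49/2] -> miss, prune

7 AABB tests over nodes [0, 2, 1, 6, 4, 7, 8]; 1 leaf entered; closest P3.

== RESULT ==
3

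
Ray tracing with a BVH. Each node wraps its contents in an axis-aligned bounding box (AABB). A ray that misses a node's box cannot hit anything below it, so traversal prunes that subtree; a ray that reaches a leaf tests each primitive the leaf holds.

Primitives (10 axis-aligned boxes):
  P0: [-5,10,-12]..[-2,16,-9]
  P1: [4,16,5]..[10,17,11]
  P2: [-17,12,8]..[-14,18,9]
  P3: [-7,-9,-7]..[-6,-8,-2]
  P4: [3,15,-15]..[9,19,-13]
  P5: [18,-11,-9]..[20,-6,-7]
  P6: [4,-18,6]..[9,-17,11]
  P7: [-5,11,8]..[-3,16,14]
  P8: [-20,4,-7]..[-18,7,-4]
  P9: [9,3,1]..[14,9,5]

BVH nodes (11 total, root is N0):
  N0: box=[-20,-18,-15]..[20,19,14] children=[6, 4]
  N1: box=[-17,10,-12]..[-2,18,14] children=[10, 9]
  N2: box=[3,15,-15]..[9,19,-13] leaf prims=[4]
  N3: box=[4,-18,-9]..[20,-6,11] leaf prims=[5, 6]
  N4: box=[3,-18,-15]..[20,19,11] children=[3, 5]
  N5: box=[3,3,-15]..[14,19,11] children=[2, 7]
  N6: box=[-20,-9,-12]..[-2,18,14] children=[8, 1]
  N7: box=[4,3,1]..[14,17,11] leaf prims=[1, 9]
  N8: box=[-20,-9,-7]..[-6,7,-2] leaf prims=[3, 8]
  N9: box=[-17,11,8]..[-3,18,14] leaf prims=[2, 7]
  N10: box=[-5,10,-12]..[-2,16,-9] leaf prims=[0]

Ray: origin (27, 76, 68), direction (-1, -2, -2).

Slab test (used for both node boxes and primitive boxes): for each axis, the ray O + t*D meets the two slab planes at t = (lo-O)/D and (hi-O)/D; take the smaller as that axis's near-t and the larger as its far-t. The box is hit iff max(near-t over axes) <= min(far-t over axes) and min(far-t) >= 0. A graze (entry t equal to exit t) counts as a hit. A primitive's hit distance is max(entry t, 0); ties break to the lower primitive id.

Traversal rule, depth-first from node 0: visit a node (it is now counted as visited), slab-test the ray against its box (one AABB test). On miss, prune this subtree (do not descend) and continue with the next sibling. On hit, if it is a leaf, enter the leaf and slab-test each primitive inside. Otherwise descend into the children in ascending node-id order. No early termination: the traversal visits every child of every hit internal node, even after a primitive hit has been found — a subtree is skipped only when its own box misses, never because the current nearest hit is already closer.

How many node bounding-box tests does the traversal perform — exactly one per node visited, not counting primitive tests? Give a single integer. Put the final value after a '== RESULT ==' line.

Traverse from the root:
N0 x:[7,47] y:[57/2,47] z:[27,83/2] -> hit [57/2,83/2], descend [4, 6]
  N4 x:[7,24] y:[57/2,47] z:[57/2,83/2] -> miss, prune
  N6 x:[29,47] y:[29,85/2] z:[27,40] -> hit [29,40], descend [1, 8]
    N1 x:[29,44] y:[29,33] z:[27,40] -> hit [29,33], descend [9, 10]
      N9 x:[30,44] y:[29,65/2] z:[27,30] -> hit [30,30] leaf, test {P2(miss), P7@t=30}
      N10 x:[29,32] y:[30,33] z:[77/2,40] -> miss, prune
    N8 x:[33,47] y:[69/2,85/2] z:[35,75/2] -> hit [35,75/2] leaf, test {P3(miss), P8(miss)}

Summary -> nodes [0, 4, 6, 1, 9, 10, 8]; box-tests=7; leaf-entries=2; first=P7

== RESULT ==
7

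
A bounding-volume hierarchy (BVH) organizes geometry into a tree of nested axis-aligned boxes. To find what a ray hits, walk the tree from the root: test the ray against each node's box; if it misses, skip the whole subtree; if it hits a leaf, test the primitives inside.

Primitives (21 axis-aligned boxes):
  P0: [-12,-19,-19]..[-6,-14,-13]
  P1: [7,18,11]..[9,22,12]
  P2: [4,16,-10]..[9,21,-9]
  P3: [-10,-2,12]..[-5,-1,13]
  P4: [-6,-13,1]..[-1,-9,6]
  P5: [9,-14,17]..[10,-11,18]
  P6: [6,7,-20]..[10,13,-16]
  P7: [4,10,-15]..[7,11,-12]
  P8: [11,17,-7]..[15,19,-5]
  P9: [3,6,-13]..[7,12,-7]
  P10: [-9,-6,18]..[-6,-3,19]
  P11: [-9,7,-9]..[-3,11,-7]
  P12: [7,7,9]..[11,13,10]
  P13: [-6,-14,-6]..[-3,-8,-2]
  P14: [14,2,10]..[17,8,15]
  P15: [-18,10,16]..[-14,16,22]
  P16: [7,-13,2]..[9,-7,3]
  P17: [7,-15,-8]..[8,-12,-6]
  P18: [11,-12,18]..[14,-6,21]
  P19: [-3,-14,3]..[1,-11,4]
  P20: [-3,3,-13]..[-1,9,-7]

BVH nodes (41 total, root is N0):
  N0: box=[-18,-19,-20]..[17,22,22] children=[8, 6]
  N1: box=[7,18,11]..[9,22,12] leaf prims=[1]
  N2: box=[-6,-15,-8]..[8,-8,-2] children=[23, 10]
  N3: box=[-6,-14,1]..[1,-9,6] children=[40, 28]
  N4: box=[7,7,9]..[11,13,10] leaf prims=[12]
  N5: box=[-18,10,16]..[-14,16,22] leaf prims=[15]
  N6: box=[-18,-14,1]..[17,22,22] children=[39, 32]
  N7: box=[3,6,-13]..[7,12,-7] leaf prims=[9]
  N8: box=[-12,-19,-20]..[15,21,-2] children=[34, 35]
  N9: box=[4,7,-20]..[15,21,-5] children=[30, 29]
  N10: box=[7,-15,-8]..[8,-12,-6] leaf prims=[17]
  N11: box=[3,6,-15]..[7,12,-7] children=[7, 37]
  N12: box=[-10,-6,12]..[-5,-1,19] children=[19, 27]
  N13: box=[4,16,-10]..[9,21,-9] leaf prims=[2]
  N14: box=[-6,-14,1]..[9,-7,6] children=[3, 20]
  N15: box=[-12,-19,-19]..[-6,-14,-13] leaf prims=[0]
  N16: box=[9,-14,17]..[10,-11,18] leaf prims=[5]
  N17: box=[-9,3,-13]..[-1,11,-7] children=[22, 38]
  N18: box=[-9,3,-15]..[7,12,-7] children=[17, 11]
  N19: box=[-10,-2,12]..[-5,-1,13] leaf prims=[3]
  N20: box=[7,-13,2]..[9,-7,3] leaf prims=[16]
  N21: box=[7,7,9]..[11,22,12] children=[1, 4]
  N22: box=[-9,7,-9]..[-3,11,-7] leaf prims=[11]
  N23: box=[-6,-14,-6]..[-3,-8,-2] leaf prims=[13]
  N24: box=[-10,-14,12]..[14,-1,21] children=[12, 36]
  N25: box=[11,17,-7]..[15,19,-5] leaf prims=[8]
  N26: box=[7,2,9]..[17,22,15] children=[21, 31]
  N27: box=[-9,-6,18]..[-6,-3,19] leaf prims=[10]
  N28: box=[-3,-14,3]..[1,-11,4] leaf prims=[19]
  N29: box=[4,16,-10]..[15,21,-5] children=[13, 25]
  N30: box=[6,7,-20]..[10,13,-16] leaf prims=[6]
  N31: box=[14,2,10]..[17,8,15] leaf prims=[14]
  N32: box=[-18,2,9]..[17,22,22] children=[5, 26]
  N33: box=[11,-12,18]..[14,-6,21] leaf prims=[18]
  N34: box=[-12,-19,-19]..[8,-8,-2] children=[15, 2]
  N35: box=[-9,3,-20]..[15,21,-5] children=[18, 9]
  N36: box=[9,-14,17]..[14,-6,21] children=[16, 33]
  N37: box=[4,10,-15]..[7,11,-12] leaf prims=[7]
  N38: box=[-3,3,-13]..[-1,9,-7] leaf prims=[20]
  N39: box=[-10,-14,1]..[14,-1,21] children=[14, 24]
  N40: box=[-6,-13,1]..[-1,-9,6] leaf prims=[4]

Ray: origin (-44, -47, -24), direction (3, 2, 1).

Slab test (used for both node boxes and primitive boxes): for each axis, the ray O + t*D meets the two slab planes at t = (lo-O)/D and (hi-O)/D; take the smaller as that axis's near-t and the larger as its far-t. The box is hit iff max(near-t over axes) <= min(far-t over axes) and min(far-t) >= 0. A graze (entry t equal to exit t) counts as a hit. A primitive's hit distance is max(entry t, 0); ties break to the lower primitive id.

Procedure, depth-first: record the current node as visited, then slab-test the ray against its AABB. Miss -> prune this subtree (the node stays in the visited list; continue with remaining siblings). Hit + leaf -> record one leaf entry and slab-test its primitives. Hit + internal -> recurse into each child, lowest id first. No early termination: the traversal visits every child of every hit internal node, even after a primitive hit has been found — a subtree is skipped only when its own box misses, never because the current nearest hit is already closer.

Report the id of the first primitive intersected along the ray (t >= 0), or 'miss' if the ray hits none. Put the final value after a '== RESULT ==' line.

Trace the traversal:
N0 x:[26/3,61/3] y:[14,69/2] z:[4,46] -> hit [14,61/3], descend [6, 8]
  N6 x:[26/3,61/3] y:[33/2,69/2] z:[25,46] -> miss, prune
  N8 x:[32/3,59/3] y:[14,34] z:[4,22] -> hit [14,59/3], descend [34, 35]
    N34 x:[32/3,52/3] y:[14,39/2] z:[5,22] -> hit [14,52/3], descend [2, 15]
      N2 x:[38/3,52/3] y:[16,39/2] z:[16,22] -> hit [16,52/3], descend [10, 23]
        N10 x:[17,52/3] y:[16,35/2] z:[16,18] -> hit [17,52/3] leaf, test {P17@t=17}
        N23 x:[38/3,41/3] y:[33/2,39/2] z:[18,22] -> miss, prune
      N15 x:[32/3,38/3] y:[14,33/2] z:[5,11] -> miss, prune
    N35 x:[35/3,59/3] y:[25,34] z:[4,19] -> miss, prune

Visited [0, 6, 8, 34, 2, 10, 23, 15, 35]. Tests: 9 box, 1 leaf. Nearest: P17.

== RESULT ==
17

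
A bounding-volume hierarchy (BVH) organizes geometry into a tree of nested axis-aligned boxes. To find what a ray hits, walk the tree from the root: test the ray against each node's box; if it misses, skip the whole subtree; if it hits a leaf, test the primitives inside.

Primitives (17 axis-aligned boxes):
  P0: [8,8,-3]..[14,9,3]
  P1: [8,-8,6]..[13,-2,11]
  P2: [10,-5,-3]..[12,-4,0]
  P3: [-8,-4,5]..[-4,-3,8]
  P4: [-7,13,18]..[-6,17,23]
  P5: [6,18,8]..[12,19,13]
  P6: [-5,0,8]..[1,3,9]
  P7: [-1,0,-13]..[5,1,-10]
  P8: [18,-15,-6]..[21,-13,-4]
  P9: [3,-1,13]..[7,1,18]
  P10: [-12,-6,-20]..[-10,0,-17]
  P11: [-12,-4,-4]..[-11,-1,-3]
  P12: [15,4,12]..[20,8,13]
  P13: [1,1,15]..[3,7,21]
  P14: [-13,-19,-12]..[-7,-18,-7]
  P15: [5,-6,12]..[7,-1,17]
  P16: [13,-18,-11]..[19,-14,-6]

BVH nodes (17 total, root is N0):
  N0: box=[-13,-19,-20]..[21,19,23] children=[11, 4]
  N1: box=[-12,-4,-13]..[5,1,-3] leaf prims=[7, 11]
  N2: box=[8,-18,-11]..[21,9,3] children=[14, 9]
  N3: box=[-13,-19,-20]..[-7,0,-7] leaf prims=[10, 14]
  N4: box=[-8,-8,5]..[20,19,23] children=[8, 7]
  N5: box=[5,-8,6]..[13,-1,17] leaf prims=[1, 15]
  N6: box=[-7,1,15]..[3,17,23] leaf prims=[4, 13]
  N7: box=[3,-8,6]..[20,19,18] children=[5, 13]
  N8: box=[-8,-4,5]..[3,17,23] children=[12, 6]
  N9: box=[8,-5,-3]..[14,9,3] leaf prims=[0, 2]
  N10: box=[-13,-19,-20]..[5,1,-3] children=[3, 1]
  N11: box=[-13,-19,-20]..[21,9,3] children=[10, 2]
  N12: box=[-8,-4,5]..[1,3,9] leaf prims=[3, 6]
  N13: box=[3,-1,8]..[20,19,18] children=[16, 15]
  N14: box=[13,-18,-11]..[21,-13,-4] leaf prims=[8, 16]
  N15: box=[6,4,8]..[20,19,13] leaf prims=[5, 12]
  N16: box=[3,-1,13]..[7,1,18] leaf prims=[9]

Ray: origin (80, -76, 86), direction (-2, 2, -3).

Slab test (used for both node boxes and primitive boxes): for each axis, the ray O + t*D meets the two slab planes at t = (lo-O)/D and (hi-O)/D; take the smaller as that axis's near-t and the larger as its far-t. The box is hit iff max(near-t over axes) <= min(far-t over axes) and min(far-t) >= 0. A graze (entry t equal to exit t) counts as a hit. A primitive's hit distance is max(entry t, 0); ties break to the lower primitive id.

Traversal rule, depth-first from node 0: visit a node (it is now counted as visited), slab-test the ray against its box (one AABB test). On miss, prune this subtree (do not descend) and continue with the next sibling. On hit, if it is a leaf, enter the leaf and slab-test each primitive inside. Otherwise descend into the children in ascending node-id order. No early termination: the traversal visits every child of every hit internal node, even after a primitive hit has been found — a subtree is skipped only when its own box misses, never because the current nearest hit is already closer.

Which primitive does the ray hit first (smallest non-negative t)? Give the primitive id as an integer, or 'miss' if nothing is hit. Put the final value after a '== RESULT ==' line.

Walk:
N0 x:[59/2,93/2] y:[57/2,95/2] z:[21,106/3] -> hit [59/2,106/3], descend [4, 11]
  N4 x:[30,44] y:[34,95/2] z:[21,27] -> miss, prune
  N11 x:[59/2,93/2] y:[57/2,85/2] z:[83/3,106/3] -> hit [59/2,106/3], descend [2, 10]
    N2 x:[59/2,36] y:[29,85/2] z:[83/3,97/3] -> hit [59/2,97/3], descend [9, 14]
      N9 x:[33,36] y:[71/2,85/2] z:[83/3,89/3] -> miss, prune
      N14 x:[59/2,67/2] y:[29,63/2] z:[30,97/3] -> hit [30,63/2] leaf, test {P8@t=61/2, P16@t=92/3}
    N10 x:[75/2,93/2] y:[57/2,77/2] z:[89/3,106/3] -> miss, prune

7 AABB tests over nodes [0, 4, 11, 2, 9, 14, 10]; 1 leaf entered; closest P8.

== RESULT ==
8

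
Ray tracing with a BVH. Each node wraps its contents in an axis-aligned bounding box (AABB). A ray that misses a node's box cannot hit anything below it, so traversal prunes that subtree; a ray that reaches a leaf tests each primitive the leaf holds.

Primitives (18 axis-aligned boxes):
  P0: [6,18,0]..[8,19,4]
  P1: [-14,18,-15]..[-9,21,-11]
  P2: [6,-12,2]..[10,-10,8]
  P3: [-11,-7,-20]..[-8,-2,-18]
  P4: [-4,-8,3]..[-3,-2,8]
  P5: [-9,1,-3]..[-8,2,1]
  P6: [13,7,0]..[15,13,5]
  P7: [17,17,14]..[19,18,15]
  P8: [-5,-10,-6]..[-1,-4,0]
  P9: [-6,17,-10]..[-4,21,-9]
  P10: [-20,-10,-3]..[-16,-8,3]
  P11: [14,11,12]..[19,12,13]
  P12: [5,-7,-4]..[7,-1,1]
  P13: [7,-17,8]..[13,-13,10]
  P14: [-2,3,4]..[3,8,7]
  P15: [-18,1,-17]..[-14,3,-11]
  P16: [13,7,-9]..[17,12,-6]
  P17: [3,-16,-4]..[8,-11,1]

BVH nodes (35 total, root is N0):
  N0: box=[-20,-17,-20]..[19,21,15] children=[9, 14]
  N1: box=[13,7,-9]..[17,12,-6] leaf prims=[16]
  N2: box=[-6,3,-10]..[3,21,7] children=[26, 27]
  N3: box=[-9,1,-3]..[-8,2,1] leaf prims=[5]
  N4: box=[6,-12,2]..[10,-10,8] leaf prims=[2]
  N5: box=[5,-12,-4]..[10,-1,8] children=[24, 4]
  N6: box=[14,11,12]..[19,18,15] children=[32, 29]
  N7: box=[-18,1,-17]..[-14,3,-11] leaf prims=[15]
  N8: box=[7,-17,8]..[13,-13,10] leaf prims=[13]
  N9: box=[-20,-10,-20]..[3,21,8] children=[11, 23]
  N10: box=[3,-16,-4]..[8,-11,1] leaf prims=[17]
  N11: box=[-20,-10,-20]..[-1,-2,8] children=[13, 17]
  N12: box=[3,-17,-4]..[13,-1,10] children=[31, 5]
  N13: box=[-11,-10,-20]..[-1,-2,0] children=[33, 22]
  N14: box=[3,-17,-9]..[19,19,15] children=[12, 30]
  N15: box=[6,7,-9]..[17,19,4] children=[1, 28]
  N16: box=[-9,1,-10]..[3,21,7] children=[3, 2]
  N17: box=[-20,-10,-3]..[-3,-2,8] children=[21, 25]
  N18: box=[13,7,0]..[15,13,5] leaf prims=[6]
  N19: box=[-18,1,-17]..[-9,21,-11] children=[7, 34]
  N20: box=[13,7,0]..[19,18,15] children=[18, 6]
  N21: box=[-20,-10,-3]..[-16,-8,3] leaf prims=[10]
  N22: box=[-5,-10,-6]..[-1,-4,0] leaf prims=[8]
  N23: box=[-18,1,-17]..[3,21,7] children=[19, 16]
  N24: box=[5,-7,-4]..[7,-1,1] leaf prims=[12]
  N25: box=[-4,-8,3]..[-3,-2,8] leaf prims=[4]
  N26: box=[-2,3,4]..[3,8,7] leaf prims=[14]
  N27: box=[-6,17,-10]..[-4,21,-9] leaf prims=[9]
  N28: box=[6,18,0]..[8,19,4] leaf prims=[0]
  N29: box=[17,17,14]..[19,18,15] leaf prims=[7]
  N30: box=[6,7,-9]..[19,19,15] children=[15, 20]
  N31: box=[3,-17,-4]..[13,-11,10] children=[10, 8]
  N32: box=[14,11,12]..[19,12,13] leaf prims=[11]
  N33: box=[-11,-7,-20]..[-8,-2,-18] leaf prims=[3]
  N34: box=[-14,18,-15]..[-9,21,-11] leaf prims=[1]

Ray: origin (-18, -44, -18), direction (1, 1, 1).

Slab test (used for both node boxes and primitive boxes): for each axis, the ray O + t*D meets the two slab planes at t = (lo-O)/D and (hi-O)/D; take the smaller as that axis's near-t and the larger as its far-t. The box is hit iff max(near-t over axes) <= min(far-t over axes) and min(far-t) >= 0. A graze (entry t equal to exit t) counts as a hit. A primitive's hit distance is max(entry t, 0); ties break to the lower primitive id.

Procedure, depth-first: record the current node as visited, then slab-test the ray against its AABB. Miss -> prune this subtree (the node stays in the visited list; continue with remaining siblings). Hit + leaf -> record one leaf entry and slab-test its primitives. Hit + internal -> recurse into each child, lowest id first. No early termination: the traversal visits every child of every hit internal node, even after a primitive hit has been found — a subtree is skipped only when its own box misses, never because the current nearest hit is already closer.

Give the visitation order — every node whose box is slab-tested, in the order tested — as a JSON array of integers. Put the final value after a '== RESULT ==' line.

Trace the traversal:
N0 x:[-2,37] y:[27,65] z:[-2,33] -> hit [27,33], descend [9, 14]
  N9 x:[-2,21] y:[34,65] z:[-2,26] -> miss, prune
  N14 x:[21,37] y:[27,63] z:[9,33] -> hit [27,33], descend [12, 30]
    N12 x:[21,31] y:[27,43] z:[14,28] -> hit [27,28], descend [5, 31]
      N5 x:[23,28] y:[32,43] z:[14,26] -> miss, prune
      N31 x:[21,31] y:[27,33] z:[14,28] -> hit [27,28], descend [8, 10]
        N8 x:[25,31] y:[27,31] z:[26,28] -> hit [27,28] leaf, test {P13@t=27}
        N10 x:[21,26] y:[28,33] z:[14,19] -> miss, prune
    N30 x:[24,37] y:[51,63] z:[9,33] -> miss, prune

order=[0, 9, 14, 12, 5, 31, 8, 10, 30]  |boxes|=9  |leaves|=1  hit=P13

== RESULT ==
[0, 9, 14, 12, 5, 31, 8, 10, 30]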